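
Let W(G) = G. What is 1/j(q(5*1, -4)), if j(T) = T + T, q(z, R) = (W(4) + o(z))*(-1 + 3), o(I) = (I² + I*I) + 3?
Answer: 1/228 ≈ 0.0043860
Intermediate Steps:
o(I) = 3 + 2*I² (o(I) = (I² + I²) + 3 = 2*I² + 3 = 3 + 2*I²)
q(z, R) = 14 + 4*z² (q(z, R) = (4 + (3 + 2*z²))*(-1 + 3) = (7 + 2*z²)*2 = 14 + 4*z²)
j(T) = 2*T
1/j(q(5*1, -4)) = 1/(2*(14 + 4*(5*1)²)) = 1/(2*(14 + 4*5²)) = 1/(2*(14 + 4*25)) = 1/(2*(14 + 100)) = 1/(2*114) = 1/228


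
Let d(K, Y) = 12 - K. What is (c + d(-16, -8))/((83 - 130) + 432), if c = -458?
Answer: -86/77 ≈ -1.1169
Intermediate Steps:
(c + d(-16, -8))/((83 - 130) + 432) = (-458 + (12 - 1*(-16)))/((83 - 130) + 432) = (-458 + (12 + 16))/(-47 + 432) = (-458 + 28)/385 = -430*1/385 = -86/77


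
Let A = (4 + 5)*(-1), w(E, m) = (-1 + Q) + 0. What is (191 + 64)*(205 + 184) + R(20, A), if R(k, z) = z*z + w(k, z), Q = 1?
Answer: 99276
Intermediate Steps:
w(E, m) = 0 (w(E, m) = (-1 + 1) + 0 = 0 + 0 = 0)
A = -9 (A = 9*(-1) = -9)
R(k, z) = z² (R(k, z) = z*z + 0 = z² + 0 = z²)
(191 + 64)*(205 + 184) + R(20, A) = (191 + 64)*(205 + 184) + (-9)² = 255*389 + 81 = 99195 + 81 = 99276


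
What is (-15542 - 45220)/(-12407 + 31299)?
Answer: -30381/9446 ≈ -3.2163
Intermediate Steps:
(-15542 - 45220)/(-12407 + 31299) = -60762/18892 = -60762*1/18892 = -30381/9446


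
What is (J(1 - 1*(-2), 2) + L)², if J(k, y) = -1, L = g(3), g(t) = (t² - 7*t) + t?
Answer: 100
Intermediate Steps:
g(t) = t² - 6*t
L = -9 (L = 3*(-6 + 3) = 3*(-3) = -9)
(J(1 - 1*(-2), 2) + L)² = (-1 - 9)² = (-10)² = 100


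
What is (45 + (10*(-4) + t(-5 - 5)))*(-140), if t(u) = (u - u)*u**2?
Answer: -700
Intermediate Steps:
t(u) = 0 (t(u) = 0*u**2 = 0)
(45 + (10*(-4) + t(-5 - 5)))*(-140) = (45 + (10*(-4) + 0))*(-140) = (45 + (-40 + 0))*(-140) = (45 - 40)*(-140) = 5*(-140) = -700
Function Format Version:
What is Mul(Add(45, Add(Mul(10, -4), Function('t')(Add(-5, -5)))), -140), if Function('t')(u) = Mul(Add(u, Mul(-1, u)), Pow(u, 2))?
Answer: -700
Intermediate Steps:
Function('t')(u) = 0 (Function('t')(u) = Mul(0, Pow(u, 2)) = 0)
Mul(Add(45, Add(Mul(10, -4), Function('t')(Add(-5, -5)))), -140) = Mul(Add(45, Add(Mul(10, -4), 0)), -140) = Mul(Add(45, Add(-40, 0)), -140) = Mul(Add(45, -40), -140) = Mul(5, -140) = -700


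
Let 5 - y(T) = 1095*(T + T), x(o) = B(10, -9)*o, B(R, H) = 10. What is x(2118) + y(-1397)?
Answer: 3080615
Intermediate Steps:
x(o) = 10*o
y(T) = 5 - 2190*T (y(T) = 5 - 1095*(T + T) = 5 - 1095*2*T = 5 - 2190*T)
x(2118) + y(-1397) = 10*2118 + (5 - 2190*(-1397)) = 21180 + (5 + 3059430) = 21180 + 3059435 = 3080615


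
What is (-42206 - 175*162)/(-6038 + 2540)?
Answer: 35278/1749 ≈ 20.170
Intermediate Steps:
(-42206 - 175*162)/(-6038 + 2540) = (-42206 - 28350)/(-3498) = -70556*(-1/3498) = 35278/1749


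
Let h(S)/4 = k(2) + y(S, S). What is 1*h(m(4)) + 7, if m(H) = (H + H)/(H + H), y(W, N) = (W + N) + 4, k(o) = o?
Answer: 39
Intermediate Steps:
y(W, N) = 4 + N + W (y(W, N) = (N + W) + 4 = 4 + N + W)
m(H) = 1 (m(H) = (2*H)/((2*H)) = (2*H)*(1/(2*H)) = 1)
h(S) = 24 + 8*S (h(S) = 4*(2 + (4 + S + S)) = 4*(2 + (4 + 2*S)) = 4*(6 + 2*S) = 24 + 8*S)
1*h(m(4)) + 7 = 1*(24 + 8*1) + 7 = 1*(24 + 8) + 7 = 1*32 + 7 = 32 + 7 = 39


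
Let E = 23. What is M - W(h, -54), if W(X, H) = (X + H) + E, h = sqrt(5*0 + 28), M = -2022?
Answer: -1991 - 2*sqrt(7) ≈ -1996.3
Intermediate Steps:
h = 2*sqrt(7) (h = sqrt(0 + 28) = sqrt(28) = 2*sqrt(7) ≈ 5.2915)
W(X, H) = 23 + H + X (W(X, H) = (X + H) + 23 = (H + X) + 23 = 23 + H + X)
M - W(h, -54) = -2022 - (23 - 54 + 2*sqrt(7)) = -2022 - (-31 + 2*sqrt(7)) = -2022 + (31 - 2*sqrt(7)) = -1991 - 2*sqrt(7)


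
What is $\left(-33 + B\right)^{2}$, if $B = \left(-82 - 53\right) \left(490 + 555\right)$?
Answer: $19911467664$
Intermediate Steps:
$B = -141075$ ($B = \left(-135\right) 1045 = -141075$)
$\left(-33 + B\right)^{2} = \left(-33 - 141075\right)^{2} = \left(-141108\right)^{2} = 19911467664$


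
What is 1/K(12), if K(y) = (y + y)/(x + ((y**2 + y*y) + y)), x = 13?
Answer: 313/24 ≈ 13.042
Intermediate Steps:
K(y) = 2*y/(13 + y + 2*y**2) (K(y) = (y + y)/(13 + ((y**2 + y*y) + y)) = (2*y)/(13 + ((y**2 + y**2) + y)) = (2*y)/(13 + (2*y**2 + y)) = (2*y)/(13 + (y + 2*y**2)) = (2*y)/(13 + y + 2*y**2) = 2*y/(13 + y + 2*y**2))
1/K(12) = 1/(2*12/(13 + 12 + 2*12**2)) = 1/(2*12/(13 + 12 + 2*144)) = 1/(2*12/(13 + 12 + 288)) = 1/(2*12/313) = 1/(2*12*(1/313)) = 1/(24/313) = 313/24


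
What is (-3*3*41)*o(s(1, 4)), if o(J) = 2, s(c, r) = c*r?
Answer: -738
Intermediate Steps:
(-3*3*41)*o(s(1, 4)) = (-3*3*41)*2 = -9*41*2 = -369*2 = -738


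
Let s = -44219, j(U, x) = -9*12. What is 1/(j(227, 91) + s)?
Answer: -1/44327 ≈ -2.2560e-5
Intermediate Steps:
j(U, x) = -108
1/(j(227, 91) + s) = 1/(-108 - 44219) = 1/(-44327) = -1/44327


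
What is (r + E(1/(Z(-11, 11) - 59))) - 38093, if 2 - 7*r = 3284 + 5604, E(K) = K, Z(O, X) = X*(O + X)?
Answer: -16256690/413 ≈ -39362.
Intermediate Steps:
r = -8886/7 (r = 2/7 - (3284 + 5604)/7 = 2/7 - 1/7*8888 = 2/7 - 8888/7 = -8886/7 ≈ -1269.4)
(r + E(1/(Z(-11, 11) - 59))) - 38093 = (-8886/7 + 1/(11*(-11 + 11) - 59)) - 38093 = (-8886/7 + 1/(11*0 - 59)) - 38093 = (-8886/7 + 1/(0 - 59)) - 38093 = (-8886/7 + 1/(-59)) - 38093 = (-8886/7 - 1/59) - 38093 = -524281/413 - 38093 = -16256690/413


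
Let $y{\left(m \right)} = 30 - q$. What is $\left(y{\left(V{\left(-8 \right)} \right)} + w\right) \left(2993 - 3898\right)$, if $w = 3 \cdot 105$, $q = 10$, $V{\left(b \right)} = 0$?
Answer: $-303175$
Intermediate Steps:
$y{\left(m \right)} = 20$ ($y{\left(m \right)} = 30 - 10 = 20$)
$w = 315$
$\left(y{\left(V{\left(-8 \right)} \right)} + w\right) \left(2993 - 3898\right) = \left(20 + 315\right) \left(2993 - 3898\right) = 335 \left(-905\right) = -303175$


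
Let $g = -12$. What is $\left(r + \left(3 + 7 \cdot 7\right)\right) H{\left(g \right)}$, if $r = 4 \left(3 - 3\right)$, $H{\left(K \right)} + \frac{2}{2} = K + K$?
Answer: $-1300$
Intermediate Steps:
$H{\left(K \right)} = -1 + 2 K$ ($H{\left(K \right)} = -1 + \left(K + K\right) = -1 + 2 K$)
$r = 0$ ($r = 4 \cdot 0 = 0$)
$\left(r + \left(3 + 7 \cdot 7\right)\right) H{\left(g \right)} = \left(0 + \left(3 + 7 \cdot 7\right)\right) \left(-1 + 2 \left(-12\right)\right) = \left(0 + \left(3 + 49\right)\right) \left(-1 - 24\right) = \left(0 + 52\right) \left(-25\right) = 52 \left(-25\right) = -1300$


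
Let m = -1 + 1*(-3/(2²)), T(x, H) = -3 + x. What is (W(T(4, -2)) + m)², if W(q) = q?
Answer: 9/16 ≈ 0.56250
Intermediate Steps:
m = -7/4 (m = -1 + 1*(-3/4) = -1 + 1*(-3*¼) = -1 + 1*(-¾) = -1 - ¾ = -7/4 ≈ -1.7500)
(W(T(4, -2)) + m)² = ((-3 + 4) - 7/4)² = (1 - 7/4)² = (-¾)² = 9/16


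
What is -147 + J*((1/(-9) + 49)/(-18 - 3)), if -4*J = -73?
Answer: -35813/189 ≈ -189.49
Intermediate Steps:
J = 73/4 (J = -¼*(-73) = 73/4 ≈ 18.250)
-147 + J*((1/(-9) + 49)/(-18 - 3)) = -147 + 73*((1/(-9) + 49)/(-18 - 3))/4 = -147 + 73*((-⅑ + 49)/(-21))/4 = -147 + 73*((440/9)*(-1/21))/4 = -147 + (73/4)*(-440/189) = -147 - 8030/189 = -35813/189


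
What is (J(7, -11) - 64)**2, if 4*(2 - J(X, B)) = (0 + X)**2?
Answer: 88209/16 ≈ 5513.1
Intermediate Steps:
J(X, B) = 2 - X**2/4 (J(X, B) = 2 - (0 + X)**2/4 = 2 - X**2/4)
(J(7, -11) - 64)**2 = ((2 - 1/4*7**2) - 64)**2 = ((2 - 1/4*49) - 64)**2 = ((2 - 49/4) - 64)**2 = (-41/4 - 64)**2 = (-297/4)**2 = 88209/16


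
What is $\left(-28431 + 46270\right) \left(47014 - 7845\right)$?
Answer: $698735791$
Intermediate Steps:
$\left(-28431 + 46270\right) \left(47014 - 7845\right) = 17839 \cdot 39169 = 698735791$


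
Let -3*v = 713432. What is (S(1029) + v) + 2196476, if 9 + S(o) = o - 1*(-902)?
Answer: 5881762/3 ≈ 1.9606e+6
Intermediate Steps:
S(o) = 893 + o (S(o) = -9 + (o - 1*(-902)) = -9 + (o + 902) = -9 + (902 + o) = 893 + o)
v = -713432/3 (v = -⅓*713432 = -713432/3 ≈ -2.3781e+5)
(S(1029) + v) + 2196476 = ((893 + 1029) - 713432/3) + 2196476 = (1922 - 713432/3) + 2196476 = -707666/3 + 2196476 = 5881762/3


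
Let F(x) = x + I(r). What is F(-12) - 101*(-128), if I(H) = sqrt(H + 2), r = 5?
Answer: 12916 + sqrt(7) ≈ 12919.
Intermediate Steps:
I(H) = sqrt(2 + H)
F(x) = x + sqrt(7) (F(x) = x + sqrt(2 + 5) = x + sqrt(7))
F(-12) - 101*(-128) = (-12 + sqrt(7)) - 101*(-128) = (-12 + sqrt(7)) + 12928 = 12916 + sqrt(7)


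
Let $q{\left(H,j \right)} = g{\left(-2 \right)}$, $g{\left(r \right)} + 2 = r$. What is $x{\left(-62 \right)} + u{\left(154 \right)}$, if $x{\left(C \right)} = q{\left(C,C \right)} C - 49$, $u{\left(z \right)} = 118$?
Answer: $317$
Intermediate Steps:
$g{\left(r \right)} = -2 + r$
$q{\left(H,j \right)} = -4$ ($q{\left(H,j \right)} = -2 - 2 = -4$)
$x{\left(C \right)} = -49 - 4 C$ ($x{\left(C \right)} = - 4 C - 49 = -49 - 4 C$)
$x{\left(-62 \right)} + u{\left(154 \right)} = \left(-49 - -248\right) + 118 = \left(-49 + 248\right) + 118 = 199 + 118 = 317$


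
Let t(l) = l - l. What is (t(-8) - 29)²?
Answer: 841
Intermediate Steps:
t(l) = 0
(t(-8) - 29)² = (0 - 29)² = (-29)² = 841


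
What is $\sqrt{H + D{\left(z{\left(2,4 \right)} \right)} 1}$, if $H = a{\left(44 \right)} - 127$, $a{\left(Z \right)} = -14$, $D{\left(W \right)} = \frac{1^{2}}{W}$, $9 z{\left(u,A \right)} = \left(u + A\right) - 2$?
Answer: $\frac{i \sqrt{555}}{2} \approx 11.779 i$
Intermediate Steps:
$z{\left(u,A \right)} = - \frac{2}{9} + \frac{A}{9} + \frac{u}{9}$ ($z{\left(u,A \right)} = \frac{\left(u + A\right) - 2}{9} = \frac{\left(A + u\right) - 2}{9} = \frac{-2 + A + u}{9} = - \frac{2}{9} + \frac{A}{9} + \frac{u}{9}$)
$D{\left(W \right)} = \frac{1}{W}$ ($D{\left(W \right)} = 1 \frac{1}{W} = \frac{1}{W}$)
$H = -141$ ($H = -14 - 127 = -141$)
$\sqrt{H + D{\left(z{\left(2,4 \right)} \right)} 1} = \sqrt{-141 + \frac{1}{- \frac{2}{9} + \frac{1}{9} \cdot 4 + \frac{1}{9} \cdot 2} \cdot 1} = \sqrt{-141 + \frac{1}{- \frac{2}{9} + \frac{4}{9} + \frac{2}{9}} \cdot 1} = \sqrt{-141 + \frac{1}{\frac{4}{9}} \cdot 1} = \sqrt{-141 + \frac{9}{4} \cdot 1} = \sqrt{-141 + \frac{9}{4}} = \sqrt{- \frac{555}{4}} = \frac{i \sqrt{555}}{2}$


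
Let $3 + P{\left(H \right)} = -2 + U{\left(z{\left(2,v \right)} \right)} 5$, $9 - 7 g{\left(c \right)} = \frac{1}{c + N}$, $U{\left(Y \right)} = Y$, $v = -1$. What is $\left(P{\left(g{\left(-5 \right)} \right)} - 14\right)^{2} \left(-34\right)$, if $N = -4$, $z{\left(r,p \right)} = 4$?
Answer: $-34$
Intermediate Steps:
$g{\left(c \right)} = \frac{9}{7} - \frac{1}{7 \left(-4 + c\right)}$ ($g{\left(c \right)} = \frac{9}{7} - \frac{1}{7 \left(c - 4\right)} = \frac{9}{7} - \frac{1}{7 \left(-4 + c\right)}$)
$P{\left(H \right)} = 15$ ($P{\left(H \right)} = -3 + \left(-2 + 4 \cdot 5\right) = -3 + \left(-2 + 20\right) = -3 + 18 = 15$)
$\left(P{\left(g{\left(-5 \right)} \right)} - 14\right)^{2} \left(-34\right) = \left(15 - 14\right)^{2} \left(-34\right) = 1^{2} \left(-34\right) = 1 \left(-34\right) = -34$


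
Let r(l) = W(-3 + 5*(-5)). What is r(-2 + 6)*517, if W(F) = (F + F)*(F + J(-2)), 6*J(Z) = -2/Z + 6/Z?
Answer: 2460920/3 ≈ 8.2031e+5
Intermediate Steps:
J(Z) = 2/(3*Z) (J(Z) = (-2/Z + 6/Z)/6 = (4/Z)/6 = 2/(3*Z))
W(F) = 2*F*(-⅓ + F) (W(F) = (F + F)*(F + (⅔)/(-2)) = (2*F)*(F + (⅔)*(-½)) = (2*F)*(F - ⅓) = (2*F)*(-⅓ + F) = 2*F*(-⅓ + F))
r(l) = 4760/3 (r(l) = 2*(-3 + 5*(-5))*(-1 + 3*(-3 + 5*(-5)))/3 = 2*(-3 - 25)*(-1 + 3*(-3 - 25))/3 = (⅔)*(-28)*(-1 + 3*(-28)) = (⅔)*(-28)*(-1 - 84) = (⅔)*(-28)*(-85) = 4760/3)
r(-2 + 6)*517 = (4760/3)*517 = 2460920/3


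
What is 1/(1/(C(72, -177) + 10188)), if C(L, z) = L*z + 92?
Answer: -2464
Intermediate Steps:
C(L, z) = 92 + L*z
1/(1/(C(72, -177) + 10188)) = 1/(1/((92 + 72*(-177)) + 10188)) = 1/(1/((92 - 12744) + 10188)) = 1/(1/(-12652 + 10188)) = 1/(1/(-2464)) = 1/(-1/2464) = -2464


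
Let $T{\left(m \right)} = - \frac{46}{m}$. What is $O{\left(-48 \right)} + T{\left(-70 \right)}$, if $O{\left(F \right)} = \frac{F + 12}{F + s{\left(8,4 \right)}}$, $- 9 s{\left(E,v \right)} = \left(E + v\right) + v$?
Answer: $\frac{773}{560} \approx 1.3804$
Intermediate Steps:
$s{\left(E,v \right)} = - \frac{2 v}{9} - \frac{E}{9}$ ($s{\left(E,v \right)} = - \frac{\left(E + v\right) + v}{9} = - \frac{E + 2 v}{9} = - \frac{2 v}{9} - \frac{E}{9}$)
$O{\left(F \right)} = \frac{12 + F}{- \frac{16}{9} + F}$ ($O{\left(F \right)} = \frac{F + 12}{F - \frac{16}{9}} = \frac{12 + F}{F - \frac{16}{9}} = \frac{12 + F}{- \frac{16}{9} + F}$)
$O{\left(-48 \right)} + T{\left(-70 \right)} = \frac{9 \left(12 - 48\right)}{-16 + 9 \left(-48\right)} - \frac{46}{-70} = 9 \frac{1}{-16 - 432} \left(-36\right) - - \frac{23}{35} = 9 \frac{1}{-448} \left(-36\right) + \frac{23}{35} = 9 \left(- \frac{1}{448}\right) \left(-36\right) + \frac{23}{35} = \frac{81}{112} + \frac{23}{35} = \frac{773}{560}$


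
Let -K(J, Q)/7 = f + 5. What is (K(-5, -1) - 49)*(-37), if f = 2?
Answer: 3626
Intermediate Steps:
K(J, Q) = -49 (K(J, Q) = -7*(2 + 5) = -7*7 = -49)
(K(-5, -1) - 49)*(-37) = (-49 - 49)*(-37) = -98*(-37) = 3626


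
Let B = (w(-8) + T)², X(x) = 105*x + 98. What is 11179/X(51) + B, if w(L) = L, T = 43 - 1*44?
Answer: 64696/779 ≈ 83.050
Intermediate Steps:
T = -1 (T = 43 - 44 = -1)
X(x) = 98 + 105*x
B = 81 (B = (-8 - 1)² = (-9)² = 81)
11179/X(51) + B = 11179/(98 + 105*51) + 81 = 11179/(98 + 5355) + 81 = 11179/5453 + 81 = 11179*(1/5453) + 81 = 1597/779 + 81 = 64696/779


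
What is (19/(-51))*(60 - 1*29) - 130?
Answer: -7219/51 ≈ -141.55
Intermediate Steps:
(19/(-51))*(60 - 1*29) - 130 = (19*(-1/51))*(60 - 29) - 130 = -19/51*31 - 130 = -589/51 - 130 = -7219/51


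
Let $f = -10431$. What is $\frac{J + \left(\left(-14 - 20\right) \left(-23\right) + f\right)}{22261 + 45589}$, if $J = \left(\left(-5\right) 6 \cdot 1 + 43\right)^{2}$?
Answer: $- \frac{948}{6785} \approx -0.13972$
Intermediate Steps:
$J = 169$ ($J = \left(\left(-30\right) 1 + 43\right)^{2} = \left(-30 + 43\right)^{2} = 13^{2} = 169$)
$\frac{J + \left(\left(-14 - 20\right) \left(-23\right) + f\right)}{22261 + 45589} = \frac{169 - \left(10431 - \left(-14 - 20\right) \left(-23\right)\right)}{22261 + 45589} = \frac{169 - 9649}{67850} = \left(169 + \left(782 - 10431\right)\right) \frac{1}{67850} = \left(169 - 9649\right) \frac{1}{67850} = \left(-9480\right) \frac{1}{67850} = - \frac{948}{6785}$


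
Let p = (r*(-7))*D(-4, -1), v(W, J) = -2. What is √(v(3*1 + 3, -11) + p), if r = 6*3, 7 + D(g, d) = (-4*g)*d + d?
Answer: √3022 ≈ 54.973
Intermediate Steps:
D(g, d) = -7 + d - 4*d*g (D(g, d) = -7 + ((-4*g)*d + d) = -7 + (-4*d*g + d) = -7 + (d - 4*d*g) = -7 + d - 4*d*g)
r = 18
p = 3024 (p = (18*(-7))*(-7 - 1 - 4*(-1)*(-4)) = -126*(-7 - 1 - 16) = -126*(-24) = 3024)
√(v(3*1 + 3, -11) + p) = √(-2 + 3024) = √3022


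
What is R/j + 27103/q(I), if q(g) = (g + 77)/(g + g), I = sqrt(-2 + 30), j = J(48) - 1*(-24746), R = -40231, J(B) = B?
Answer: -5409848989/20901342 + 1192532*sqrt(7)/843 ≈ 3483.9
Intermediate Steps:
j = 24794 (j = 48 - 1*(-24746) = 48 + 24746 = 24794)
I = 2*sqrt(7) (I = sqrt(28) = 2*sqrt(7) ≈ 5.2915)
q(g) = (77 + g)/(2*g) (q(g) = (77 + g)/((2*g)) = (77 + g)*(1/(2*g)) = (77 + g)/(2*g))
R/j + 27103/q(I) = -40231/24794 + 27103/(((77 + 2*sqrt(7))/(2*((2*sqrt(7)))))) = -40231*1/24794 + 27103/(((sqrt(7)/14)*(77 + 2*sqrt(7))/2)) = -40231/24794 + 27103/((sqrt(7)*(77 + 2*sqrt(7))/28)) = -40231/24794 + 27103*(4*sqrt(7)/(77 + 2*sqrt(7))) = -40231/24794 + 108412*sqrt(7)/(77 + 2*sqrt(7))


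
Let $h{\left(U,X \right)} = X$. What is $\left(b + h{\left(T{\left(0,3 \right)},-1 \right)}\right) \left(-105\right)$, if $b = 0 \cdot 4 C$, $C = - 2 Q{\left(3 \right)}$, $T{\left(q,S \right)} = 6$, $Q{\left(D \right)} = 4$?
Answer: $105$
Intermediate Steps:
$C = -8$ ($C = \left(-2\right) 4 = -8$)
$b = 0$ ($b = 0 \cdot 4 \left(-8\right) = 0 \left(-8\right) = 0$)
$\left(b + h{\left(T{\left(0,3 \right)},-1 \right)}\right) \left(-105\right) = \left(0 - 1\right) \left(-105\right) = \left(-1\right) \left(-105\right) = 105$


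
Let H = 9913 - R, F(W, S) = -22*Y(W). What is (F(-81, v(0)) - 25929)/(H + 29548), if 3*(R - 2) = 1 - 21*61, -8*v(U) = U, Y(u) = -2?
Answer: -77655/119657 ≈ -0.64898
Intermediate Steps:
v(U) = -U/8
R = -1274/3 (R = 2 + (1 - 21*61)/3 = 2 + (1 - 1281)/3 = 2 + (⅓)*(-1280) = 2 - 1280/3 = -1274/3 ≈ -424.67)
F(W, S) = 44 (F(W, S) = -22*(-2) = 44)
H = 31013/3 (H = 9913 - 1*(-1274/3) = 9913 + 1274/3 = 31013/3 ≈ 10338.)
(F(-81, v(0)) - 25929)/(H + 29548) = (44 - 25929)/(31013/3 + 29548) = -25885/119657/3 = -25885*3/119657 = -77655/119657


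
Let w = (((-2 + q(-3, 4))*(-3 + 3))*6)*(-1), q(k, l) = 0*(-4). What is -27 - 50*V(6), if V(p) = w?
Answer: -27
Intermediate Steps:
q(k, l) = 0
w = 0 (w = (((-2 + 0)*(-3 + 3))*6)*(-1) = (-2*0*6)*(-1) = (0*6)*(-1) = 0*(-1) = 0)
V(p) = 0
-27 - 50*V(6) = -27 - 50*0 = -27 + 0 = -27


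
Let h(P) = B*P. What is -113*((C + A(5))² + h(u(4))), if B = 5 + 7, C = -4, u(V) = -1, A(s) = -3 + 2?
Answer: -1469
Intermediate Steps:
A(s) = -1
B = 12
h(P) = 12*P
-113*((C + A(5))² + h(u(4))) = -113*((-4 - 1)² + 12*(-1)) = -113*((-5)² - 12) = -113*(25 - 12) = -113*13 = -1469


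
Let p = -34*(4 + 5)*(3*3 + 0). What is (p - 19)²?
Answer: 7689529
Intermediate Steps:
p = -2754 (p = -306*(9 + 0) = -306*9 = -34*81 = -2754)
(p - 19)² = (-2754 - 19)² = (-2773)² = 7689529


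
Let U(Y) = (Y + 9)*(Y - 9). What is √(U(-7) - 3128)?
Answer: 2*I*√790 ≈ 56.214*I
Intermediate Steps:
U(Y) = (-9 + Y)*(9 + Y) (U(Y) = (9 + Y)*(-9 + Y) = (-9 + Y)*(9 + Y))
√(U(-7) - 3128) = √((-81 + (-7)²) - 3128) = √((-81 + 49) - 3128) = √(-32 - 3128) = √(-3160) = 2*I*√790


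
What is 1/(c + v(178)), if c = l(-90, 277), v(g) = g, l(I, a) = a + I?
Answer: 1/365 ≈ 0.0027397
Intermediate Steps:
l(I, a) = I + a
c = 187 (c = -90 + 277 = 187)
1/(c + v(178)) = 1/(187 + 178) = 1/365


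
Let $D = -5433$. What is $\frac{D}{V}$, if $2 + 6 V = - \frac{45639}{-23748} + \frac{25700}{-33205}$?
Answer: $\frac{1713681945288}{44799019} \approx 38253.0$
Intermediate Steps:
$V = - \frac{44799019}{315420936}$ ($V = - \frac{1}{3} + \frac{- \frac{45639}{-23748} + \frac{25700}{-33205}}{6} = - \frac{1}{3} + \frac{\left(-45639\right) \left(- \frac{1}{23748}\right) + 25700 \left(- \frac{1}{33205}\right)}{6} = - \frac{1}{3} + \frac{\frac{15213}{7916} - \frac{5140}{6641}}{6} = - \frac{1}{3} + \frac{1}{6} \cdot \frac{60341293}{52570156} = - \frac{1}{3} + \frac{60341293}{315420936} = - \frac{44799019}{315420936} \approx -0.14203$)
$\frac{D}{V} = - \frac{5433}{- \frac{44799019}{315420936}} = \left(-5433\right) \left(- \frac{315420936}{44799019}\right) = \frac{1713681945288}{44799019}$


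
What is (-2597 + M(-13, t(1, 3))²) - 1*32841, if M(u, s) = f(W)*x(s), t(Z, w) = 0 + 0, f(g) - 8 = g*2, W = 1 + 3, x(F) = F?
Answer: -35438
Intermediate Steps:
W = 4
f(g) = 8 + 2*g (f(g) = 8 + g*2 = 8 + 2*g)
t(Z, w) = 0
M(u, s) = 16*s (M(u, s) = (8 + 2*4)*s = (8 + 8)*s = 16*s)
(-2597 + M(-13, t(1, 3))²) - 1*32841 = (-2597 + (16*0)²) - 1*32841 = (-2597 + 0²) - 32841 = (-2597 + 0) - 32841 = -2597 - 32841 = -35438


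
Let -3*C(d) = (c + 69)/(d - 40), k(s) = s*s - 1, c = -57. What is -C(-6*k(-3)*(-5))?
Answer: 1/50 ≈ 0.020000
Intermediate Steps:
k(s) = -1 + s² (k(s) = s² - 1 = -1 + s²)
C(d) = -4/(-40 + d) (C(d) = -(-57 + 69)/(3*(d - 40)) = -4/(-40 + d))
-C(-6*k(-3)*(-5)) = -(-4)/(-40 - 6*(-1 + (-3)²)*(-5)) = -(-4)/(-40 - 6*(-1 + 9)*(-5)) = -(-4)/(-40 - 6*8*(-5)) = -(-4)/(-40 - 48*(-5)) = -(-4)/(-40 + 240) = -(-4)/200 = -1*(-1/50) = 1/50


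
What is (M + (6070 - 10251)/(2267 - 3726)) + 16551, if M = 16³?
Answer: 30128154/1459 ≈ 20650.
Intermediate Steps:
M = 4096
(M + (6070 - 10251)/(2267 - 3726)) + 16551 = (4096 + (6070 - 10251)/(2267 - 3726)) + 16551 = (4096 - 4181/(-1459)) + 16551 = (4096 - 4181*(-1/1459)) + 16551 = (4096 + 4181/1459) + 16551 = 5980245/1459 + 16551 = 30128154/1459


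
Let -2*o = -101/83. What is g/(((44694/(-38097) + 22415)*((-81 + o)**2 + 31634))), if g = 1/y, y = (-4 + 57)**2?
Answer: 38881516/93260874639266352523 ≈ 4.1691e-13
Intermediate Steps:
o = 101/166 (o = -(-101)/(2*83) = -1/2*(-101/83) = 101/166 ≈ 0.60843)
y = 2809 (y = 53**2 = 2809)
g = 1/2809 ≈ 0.00035600
g/(((44694/(-38097) + 22415)*((-81 + o)**2 + 31634))) = 1/(2809*(((44694/(-38097) + 22415)*((-81 + 101/166)**2 + 31634)))) = 1/(2809*(((44694*(-1/38097) + 22415)*((-13345/166)**2 + 31634)))) = 1/(2809*(((-4966/4233 + 22415)*(178089025/27556 + 31634)))) = 1/(2809*(((94877729/4233)*(1049795529/27556)))) = 1/(2809*(33200738568624547/38881516)) = (1/2809)*(38881516/33200738568624547) = 38881516/93260874639266352523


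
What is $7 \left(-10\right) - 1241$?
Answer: $-1311$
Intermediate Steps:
$7 \left(-10\right) - 1241 = -70 - 1241 = -1311$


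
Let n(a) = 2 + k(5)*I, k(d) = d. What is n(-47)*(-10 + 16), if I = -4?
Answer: -108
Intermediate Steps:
n(a) = -18 (n(a) = 2 + 5*(-4) = 2 - 20 = -18)
n(-47)*(-10 + 16) = -18*(-10 + 16) = -18*6 = -108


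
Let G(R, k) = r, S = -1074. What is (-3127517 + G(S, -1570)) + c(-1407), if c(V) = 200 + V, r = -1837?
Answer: -3130561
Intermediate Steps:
G(R, k) = -1837
(-3127517 + G(S, -1570)) + c(-1407) = (-3127517 - 1837) + (200 - 1407) = -3129354 - 1207 = -3130561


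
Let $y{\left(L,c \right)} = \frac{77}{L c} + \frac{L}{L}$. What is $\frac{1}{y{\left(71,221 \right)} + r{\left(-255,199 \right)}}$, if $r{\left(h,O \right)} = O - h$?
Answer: $\frac{15691}{7139482} \approx 0.0021978$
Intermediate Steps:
$y{\left(L,c \right)} = 1 + \frac{77}{L c}$ ($y{\left(L,c \right)} = 77 \frac{1}{L c} + 1 = \frac{77}{L c} + 1 = 1 + \frac{77}{L c}$)
$\frac{1}{y{\left(71,221 \right)} + r{\left(-255,199 \right)}} = \frac{1}{\left(1 + \frac{77}{71 \cdot 221}\right) + \left(199 - -255\right)} = \frac{1}{\left(1 + 77 \cdot \frac{1}{71} \cdot \frac{1}{221}\right) + \left(199 + 255\right)} = \frac{1}{\left(1 + \frac{77}{15691}\right) + 454} = \frac{1}{\frac{15768}{15691} + 454} = \frac{1}{\frac{7139482}{15691}} = \frac{15691}{7139482}$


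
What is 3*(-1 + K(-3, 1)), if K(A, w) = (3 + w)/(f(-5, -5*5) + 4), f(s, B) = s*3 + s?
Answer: -15/4 ≈ -3.7500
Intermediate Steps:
f(s, B) = 4*s (f(s, B) = 3*s + s = 4*s)
K(A, w) = -3/16 - w/16 (K(A, w) = (3 + w)/(4*(-5) + 4) = (3 + w)/(-20 + 4) = (3 + w)/(-16) = (3 + w)*(-1/16) = -3/16 - w/16)
3*(-1 + K(-3, 1)) = 3*(-1 + (-3/16 - 1/16*1)) = 3*(-1 + (-3/16 - 1/16)) = 3*(-1 - ¼) = 3*(-5/4) = -15/4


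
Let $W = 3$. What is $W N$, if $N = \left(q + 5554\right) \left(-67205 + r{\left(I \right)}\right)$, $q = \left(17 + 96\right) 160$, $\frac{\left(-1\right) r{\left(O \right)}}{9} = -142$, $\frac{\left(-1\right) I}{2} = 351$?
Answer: $-4674356154$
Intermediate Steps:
$I = -702$ ($I = \left(-2\right) 351 = -702$)
$r{\left(O \right)} = 1278$ ($r{\left(O \right)} = \left(-9\right) \left(-142\right) = 1278$)
$q = 18080$ ($q = 113 \cdot 160 = 18080$)
$N = -1558118718$ ($N = \left(18080 + 5554\right) \left(-67205 + 1278\right) = 23634 \left(-65927\right) = -1558118718$)
$W N = 3 \left(-1558118718\right) = -4674356154$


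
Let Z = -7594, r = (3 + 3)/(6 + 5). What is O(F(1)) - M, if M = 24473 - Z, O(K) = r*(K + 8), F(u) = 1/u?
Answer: -352683/11 ≈ -32062.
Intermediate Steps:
r = 6/11 ≈ 0.54545
O(K) = 48/11 + 6*K/11 (O(K) = 6*(K + 8)/11 = 6*(8 + K)/11 = 48/11 + 6*K/11)
M = 32067 (M = 24473 - 1*(-7594) = 24473 + 7594 = 32067)
O(F(1)) - M = (48/11 + (6/11)/1) - 1*32067 = (48/11 + (6/11)*1) - 32067 = (48/11 + 6/11) - 32067 = 54/11 - 32067 = -352683/11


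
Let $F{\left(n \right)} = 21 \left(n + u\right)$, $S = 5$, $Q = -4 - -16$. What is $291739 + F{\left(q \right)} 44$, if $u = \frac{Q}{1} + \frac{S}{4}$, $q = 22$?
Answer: $324310$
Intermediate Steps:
$Q = 12$ ($Q = -4 + 16 = 12$)
$u = \frac{53}{4}$ ($u = \frac{12}{1} + \frac{5}{4} = 12 \cdot 1 + 5 \cdot \frac{1}{4} = 12 + \frac{5}{4} = \frac{53}{4} \approx 13.25$)
$F{\left(n \right)} = \frac{1113}{4} + 21 n$ ($F{\left(n \right)} = 21 \left(n + \frac{53}{4}\right) = 21 \left(\frac{53}{4} + n\right) = \frac{1113}{4} + 21 n$)
$291739 + F{\left(q \right)} 44 = 291739 + \left(\frac{1113}{4} + 21 \cdot 22\right) 44 = 291739 + \left(\frac{1113}{4} + 462\right) 44 = 291739 + \frac{2961}{4} \cdot 44 = 291739 + 32571 = 324310$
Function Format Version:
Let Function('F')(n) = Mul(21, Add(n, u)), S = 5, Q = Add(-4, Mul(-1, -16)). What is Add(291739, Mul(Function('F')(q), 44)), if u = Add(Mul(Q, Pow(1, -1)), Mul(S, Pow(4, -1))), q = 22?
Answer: 324310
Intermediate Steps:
Q = 12 (Q = Add(-4, 16) = 12)
u = Rational(53, 4) (u = Add(Mul(12, Pow(1, -1)), Mul(5, Pow(4, -1))) = Add(Mul(12, 1), Mul(5, Rational(1, 4))) = Add(12, Rational(5, 4)) = Rational(53, 4) ≈ 13.250)
Function('F')(n) = Add(Rational(1113, 4), Mul(21, n)) (Function('F')(n) = Mul(21, Add(n, Rational(53, 4))) = Mul(21, Add(Rational(53, 4), n)) = Add(Rational(1113, 4), Mul(21, n)))
Add(291739, Mul(Function('F')(q), 44)) = Add(291739, Mul(Add(Rational(1113, 4), Mul(21, 22)), 44)) = Add(291739, Mul(Add(Rational(1113, 4), 462), 44)) = Add(291739, Mul(Rational(2961, 4), 44)) = Add(291739, 32571) = 324310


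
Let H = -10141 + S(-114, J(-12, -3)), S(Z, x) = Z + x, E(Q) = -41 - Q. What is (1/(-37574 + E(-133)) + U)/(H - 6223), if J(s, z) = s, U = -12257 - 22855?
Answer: 263213597/123615636 ≈ 2.1293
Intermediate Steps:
U = -35112
H = -10267 (H = -10141 + (-114 - 12) = -10141 - 126 = -10267)
(1/(-37574 + E(-133)) + U)/(H - 6223) = (1/(-37574 + (-41 - 1*(-133))) - 35112)/(-10267 - 6223) = (1/(-37574 + (-41 + 133)) - 35112)/(-16490) = (1/(-37574 + 92) - 35112)*(-1/16490) = (1/(-37482) - 35112)*(-1/16490) = (-1/37482 - 35112)*(-1/16490) = -1316067985/37482*(-1/16490) = 263213597/123615636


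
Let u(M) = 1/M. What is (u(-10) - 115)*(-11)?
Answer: 12661/10 ≈ 1266.1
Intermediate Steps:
(u(-10) - 115)*(-11) = (1/(-10) - 115)*(-11) = (-⅒ - 115)*(-11) = -1151/10*(-11) = 12661/10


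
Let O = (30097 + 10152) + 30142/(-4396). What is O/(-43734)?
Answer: -4212011/4577492 ≈ -0.92016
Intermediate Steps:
O = 12636033/314 (O = 40249 + 30142*(-1/4396) = 40249 - 2153/314 = 12636033/314 ≈ 40242.)
O/(-43734) = (12636033/314)/(-43734) = (12636033/314)*(-1/43734) = -4212011/4577492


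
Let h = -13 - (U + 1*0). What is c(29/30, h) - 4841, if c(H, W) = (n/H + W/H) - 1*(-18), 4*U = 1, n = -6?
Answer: -280889/58 ≈ -4842.9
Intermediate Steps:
U = 1/4 (U = (1/4)*1 = 1/4 ≈ 0.25000)
h = -53/4 (h = -13 - (1/4 + 1*0) = -13 - (1/4 + 0) = -13 - 1*1/4 = -13 - 1/4 = -53/4 ≈ -13.250)
c(H, W) = 18 - 6/H + W/H (c(H, W) = (-6/H + W/H) - 1*(-18) = (-6/H + W/H) + 18 = 18 - 6/H + W/H)
c(29/30, h) - 4841 = (-6 - 53/4 + 18*(29/30))/((29/30)) - 4841 = (-6 - 53/4 + 18*(29*(1/30)))/((29*(1/30))) - 4841 = (-6 - 53/4 + 18*(29/30))/(29/30) - 4841 = 30*(-6 - 53/4 + 87/5)/29 - 4841 = (30/29)*(-37/20) - 4841 = -111/58 - 4841 = -280889/58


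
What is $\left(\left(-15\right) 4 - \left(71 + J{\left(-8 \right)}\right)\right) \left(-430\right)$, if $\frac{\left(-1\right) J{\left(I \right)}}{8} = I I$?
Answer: $-163830$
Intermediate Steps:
$J{\left(I \right)} = - 8 I^{2}$ ($J{\left(I \right)} = - 8 I I = - 8 I^{2}$)
$\left(\left(-15\right) 4 - \left(71 + J{\left(-8 \right)}\right)\right) \left(-430\right) = \left(\left(-15\right) 4 - \left(71 - 8 \left(-8\right)^{2}\right)\right) \left(-430\right) = \left(-60 - \left(71 - 512\right)\right) \left(-430\right) = \left(-60 - -441\right) \left(-430\right) = \left(-60 + \left(-71 + 512\right)\right) \left(-430\right) = \left(-60 + 441\right) \left(-430\right) = 381 \left(-430\right) = -163830$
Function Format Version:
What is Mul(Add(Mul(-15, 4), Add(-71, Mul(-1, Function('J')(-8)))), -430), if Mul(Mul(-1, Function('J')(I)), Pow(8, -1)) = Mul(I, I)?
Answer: -163830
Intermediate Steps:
Function('J')(I) = Mul(-8, Pow(I, 2)) (Function('J')(I) = Mul(-8, Mul(I, I)) = Mul(-8, Pow(I, 2)))
Mul(Add(Mul(-15, 4), Add(-71, Mul(-1, Function('J')(-8)))), -430) = Mul(Add(Mul(-15, 4), Add(-71, Mul(-1, Mul(-8, Pow(-8, 2))))), -430) = Mul(Add(-60, Add(-71, Mul(-1, Mul(-8, 64)))), -430) = Mul(Add(-60, Add(-71, Mul(-1, -512))), -430) = Mul(Add(-60, Add(-71, 512)), -430) = Mul(Add(-60, 441), -430) = Mul(381, -430) = -163830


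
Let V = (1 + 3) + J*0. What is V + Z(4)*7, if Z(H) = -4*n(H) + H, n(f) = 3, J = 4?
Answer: -52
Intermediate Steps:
V = 4 (V = (1 + 3) + 4*0 = 4 + 0 = 4)
Z(H) = -12 + H (Z(H) = -4*3 + H = -12 + H)
V + Z(4)*7 = 4 + (-12 + 4)*7 = 4 - 8*7 = 4 - 56 = -52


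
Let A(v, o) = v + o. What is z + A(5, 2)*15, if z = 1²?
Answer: 106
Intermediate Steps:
A(v, o) = o + v
z = 1
z + A(5, 2)*15 = 1 + (2 + 5)*15 = 1 + 7*15 = 1 + 105 = 106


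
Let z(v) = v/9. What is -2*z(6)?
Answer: -4/3 ≈ -1.3333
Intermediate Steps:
z(v) = v/9 (z(v) = v*(⅑) = v/9)
-2*z(6) = -2*6/9 = -2*⅔ = -4/3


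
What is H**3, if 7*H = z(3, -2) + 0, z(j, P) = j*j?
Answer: 729/343 ≈ 2.1254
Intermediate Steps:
z(j, P) = j**2
H = 9/7 (H = (3**2 + 0)/7 = (9 + 0)/7 = (1/7)*9 = 9/7 ≈ 1.2857)
H**3 = (9/7)**3 = 729/343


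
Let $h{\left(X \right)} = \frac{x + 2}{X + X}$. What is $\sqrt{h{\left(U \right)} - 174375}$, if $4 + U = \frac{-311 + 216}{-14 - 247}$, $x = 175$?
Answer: $\frac{3 i \sqrt{69806319934}}{1898} \approx 417.61 i$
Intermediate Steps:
$U = - \frac{949}{261}$ ($U = -4 + \frac{-311 + 216}{-14 - 247} = -4 - \frac{95}{-261} = -4 - - \frac{95}{261} = -4 + \frac{95}{261} = - \frac{949}{261} \approx -3.636$)
$h{\left(X \right)} = \frac{177}{2 X}$ ($h{\left(X \right)} = \frac{175 + 2}{X + X} = \frac{177}{2 X}$)
$\sqrt{h{\left(U \right)} - 174375} = \sqrt{\frac{177}{2 \left(- \frac{949}{261}\right)} - 174375} = \sqrt{\frac{177}{2} \left(- \frac{261}{949}\right) - 174375} = \sqrt{- \frac{46197}{1898} - 174375} = \sqrt{- \frac{331009947}{1898}} = \frac{3 i \sqrt{69806319934}}{1898}$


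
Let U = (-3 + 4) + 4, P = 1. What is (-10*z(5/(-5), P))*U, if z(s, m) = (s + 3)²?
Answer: -200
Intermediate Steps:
U = 5 (U = 1 + 4 = 5)
z(s, m) = (3 + s)²
(-10*z(5/(-5), P))*U = -10*(3 + 5/(-5))²*5 = -10*(3 + 5*(-⅕))²*5 = -10*(3 - 1)²*5 = -10*2²*5 = -10*4*5 = -40*5 = -200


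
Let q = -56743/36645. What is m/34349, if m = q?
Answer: -56743/1258719105 ≈ -4.5080e-5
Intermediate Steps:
q = -56743/36645 (q = -56743*1/36645 = -56743/36645 ≈ -1.5485)
m = -56743/36645 ≈ -1.5485
m/34349 = -56743/36645/34349 = -56743/36645*1/34349 = -56743/1258719105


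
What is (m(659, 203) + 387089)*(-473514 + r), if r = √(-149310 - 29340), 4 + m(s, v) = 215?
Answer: -183391972200 + 5809500*I*√794 ≈ -1.8339e+11 + 1.637e+8*I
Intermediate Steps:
m(s, v) = 211 (m(s, v) = -4 + 215 = 211)
r = 15*I*√794 (r = √(-178650) = 15*I*√794 ≈ 422.67*I)
(m(659, 203) + 387089)*(-473514 + r) = (211 + 387089)*(-473514 + 15*I*√794) = 387300*(-473514 + 15*I*√794) = -183391972200 + 5809500*I*√794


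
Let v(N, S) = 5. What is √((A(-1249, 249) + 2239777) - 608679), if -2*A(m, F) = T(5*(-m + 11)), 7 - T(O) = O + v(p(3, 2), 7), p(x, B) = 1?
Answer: 57*√503 ≈ 1278.4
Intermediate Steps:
T(O) = 2 - O (T(O) = 7 - (O + 5) = 7 - (5 + O) = 7 + (-5 - O) = 2 - O)
A(m, F) = 53/2 - 5*m/2 (A(m, F) = -(2 - 5*(-m + 11))/2 = -(2 - 5*(11 - m))/2 = -(2 - (55 - 5*m))/2 = -(2 + (-55 + 5*m))/2 = -(-53 + 5*m)/2 = 53/2 - 5*m/2)
√((A(-1249, 249) + 2239777) - 608679) = √(((53/2 - 5/2*(-1249)) + 2239777) - 608679) = √(((53/2 + 6245/2) + 2239777) - 608679) = √((3149 + 2239777) - 608679) = √(2242926 - 608679) = √1634247 = 57*√503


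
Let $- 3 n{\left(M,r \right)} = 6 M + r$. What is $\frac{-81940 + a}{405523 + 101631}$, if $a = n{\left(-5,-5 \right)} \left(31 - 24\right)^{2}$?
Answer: $- \frac{244105}{1521462} \approx -0.16044$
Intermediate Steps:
$n{\left(M,r \right)} = - 2 M - \frac{r}{3}$ ($n{\left(M,r \right)} = - \frac{6 M + r}{3} = - \frac{r + 6 M}{3} = - 2 M - \frac{r}{3}$)
$a = \frac{1715}{3}$ ($a = \left(\left(-2\right) \left(-5\right) - - \frac{5}{3}\right) \left(31 - 24\right)^{2} = \left(10 + \frac{5}{3}\right) 7^{2} = \frac{35}{3} \cdot 49 = \frac{1715}{3} \approx 571.67$)
$\frac{-81940 + a}{405523 + 101631} = \frac{-81940 + \frac{1715}{3}}{405523 + 101631} = - \frac{244105}{3 \cdot 507154} = \left(- \frac{244105}{3}\right) \frac{1}{507154} = - \frac{244105}{1521462}$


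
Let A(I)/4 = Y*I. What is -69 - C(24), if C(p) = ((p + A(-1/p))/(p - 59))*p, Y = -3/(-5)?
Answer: -9207/175 ≈ -52.611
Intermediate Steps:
Y = ⅗ (Y = -3*(-⅕) = ⅗ ≈ 0.60000)
A(I) = 12*I/5 (A(I) = 4*(3*I/5) = 12*I/5)
C(p) = p*(p - 12/(5*p))/(-59 + p) (C(p) = ((p + 12*(-1/p)/5)/(p - 59))*p = ((p - 12/(5*p))/(-59 + p))*p = p*(p - 12/(5*p))/(-59 + p))
-69 - C(24) = -69 - (-12/5 + 24²)/(-59 + 24) = -69 - (-12/5 + 576)/(-35) = -69 - (-1)*2868/(35*5) = -69 - 1*(-2868/175) = -69 + 2868/175 = -9207/175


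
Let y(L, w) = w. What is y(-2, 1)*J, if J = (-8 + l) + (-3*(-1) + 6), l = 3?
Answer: 4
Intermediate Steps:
J = 4 (J = (-8 + 3) + (-3*(-1) + 6) = -5 + (3 + 6) = -5 + 9 = 4)
y(-2, 1)*J = 1*4 = 4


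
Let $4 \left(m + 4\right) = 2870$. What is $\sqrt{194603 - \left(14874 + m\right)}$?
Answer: $\frac{\sqrt{716062}}{2} \approx 423.1$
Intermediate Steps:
$m = \frac{1427}{2}$ ($m = -4 + \frac{1}{4} \cdot 2870 = -4 + \frac{1435}{2} = \frac{1427}{2} \approx 713.5$)
$\sqrt{194603 - \left(14874 + m\right)} = \sqrt{194603 - \frac{31175}{2}} = \sqrt{\frac{358031}{2}} = \frac{\sqrt{716062}}{2}$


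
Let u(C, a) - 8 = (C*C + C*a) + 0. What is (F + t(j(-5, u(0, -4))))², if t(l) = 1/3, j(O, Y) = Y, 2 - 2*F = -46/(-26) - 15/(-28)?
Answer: 156025/4769856 ≈ 0.032711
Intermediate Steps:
u(C, a) = 8 + C² + C*a (u(C, a) = 8 + ((C*C + C*a) + 0) = 8 + ((C² + C*a) + 0) = 8 + (C² + C*a) = 8 + C² + C*a)
F = -111/728 (F = 1 - (-46/(-26) - 15/(-28))/2 = 1 - (-46*(-1/26) - 15*(-1/28))/2 = 1 - (23/13 + 15/28)/2 = 1 - ½*839/364 = 1 - 839/728 = -111/728 ≈ -0.15247)
t(l) = ⅓
(F + t(j(-5, u(0, -4))))² = (-111/728 + ⅓)² = (395/2184)² = 156025/4769856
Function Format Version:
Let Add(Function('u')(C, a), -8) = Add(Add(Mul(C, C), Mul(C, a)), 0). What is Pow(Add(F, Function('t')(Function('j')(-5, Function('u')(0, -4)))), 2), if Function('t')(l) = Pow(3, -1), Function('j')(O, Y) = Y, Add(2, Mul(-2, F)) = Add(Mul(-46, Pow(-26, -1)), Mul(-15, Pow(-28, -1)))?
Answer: Rational(156025, 4769856) ≈ 0.032711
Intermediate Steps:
Function('u')(C, a) = Add(8, Pow(C, 2), Mul(C, a)) (Function('u')(C, a) = Add(8, Add(Add(Mul(C, C), Mul(C, a)), 0)) = Add(8, Add(Add(Pow(C, 2), Mul(C, a)), 0)) = Add(8, Add(Pow(C, 2), Mul(C, a))) = Add(8, Pow(C, 2), Mul(C, a)))
F = Rational(-111, 728) (F = Add(1, Mul(Rational(-1, 2), Add(Mul(-46, Pow(-26, -1)), Mul(-15, Pow(-28, -1))))) = Add(1, Mul(Rational(-1, 2), Add(Mul(-46, Rational(-1, 26)), Mul(-15, Rational(-1, 28))))) = Add(1, Mul(Rational(-1, 2), Add(Rational(23, 13), Rational(15, 28)))) = Add(1, Mul(Rational(-1, 2), Rational(839, 364))) = Add(1, Rational(-839, 728)) = Rational(-111, 728) ≈ -0.15247)
Function('t')(l) = Rational(1, 3)
Pow(Add(F, Function('t')(Function('j')(-5, Function('u')(0, -4)))), 2) = Pow(Add(Rational(-111, 728), Rational(1, 3)), 2) = Pow(Rational(395, 2184), 2) = Rational(156025, 4769856)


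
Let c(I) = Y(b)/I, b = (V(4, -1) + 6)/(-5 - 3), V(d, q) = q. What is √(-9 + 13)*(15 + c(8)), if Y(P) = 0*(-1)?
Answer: 30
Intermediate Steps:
b = -5/8 (b = (-1 + 6)/(-5 - 3) = 5/(-8) = 5*(-⅛) = -5/8 ≈ -0.62500)
Y(P) = 0
c(I) = 0 (c(I) = 0/I = 0)
√(-9 + 13)*(15 + c(8)) = √(-9 + 13)*(15 + 0) = √4*15 = 2*15 = 30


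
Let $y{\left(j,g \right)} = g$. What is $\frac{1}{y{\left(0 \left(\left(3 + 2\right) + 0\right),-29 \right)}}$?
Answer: $- \frac{1}{29} \approx -0.034483$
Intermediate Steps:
$\frac{1}{y{\left(0 \left(\left(3 + 2\right) + 0\right),-29 \right)}} = \frac{1}{-29} = - \frac{1}{29}$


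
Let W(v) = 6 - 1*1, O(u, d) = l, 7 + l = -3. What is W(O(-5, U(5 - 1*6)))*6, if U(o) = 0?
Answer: 30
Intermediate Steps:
l = -10 (l = -7 - 3 = -10)
O(u, d) = -10
W(v) = 5 (W(v) = 6 - 1 = 5)
W(O(-5, U(5 - 1*6)))*6 = 5*6 = 30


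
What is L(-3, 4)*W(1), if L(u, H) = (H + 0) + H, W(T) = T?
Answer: 8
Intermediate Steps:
L(u, H) = 2*H (L(u, H) = H + H = 2*H)
L(-3, 4)*W(1) = (2*4)*1 = 8*1 = 8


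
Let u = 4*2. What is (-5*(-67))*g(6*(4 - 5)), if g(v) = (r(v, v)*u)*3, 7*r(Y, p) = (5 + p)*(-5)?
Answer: 40200/7 ≈ 5742.9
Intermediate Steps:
u = 8
r(Y, p) = -25/7 - 5*p/7 (r(Y, p) = ((5 + p)*(-5))/7 = (-25 - 5*p)/7 = -25/7 - 5*p/7)
g(v) = -600/7 - 120*v/7 (g(v) = ((-25/7 - 5*v/7)*8)*3 = (-200/7 - 40*v/7)*3 = -600/7 - 120*v/7)
(-5*(-67))*g(6*(4 - 5)) = (-5*(-67))*(-600/7 - 720*(4 - 5)/7) = 335*(-600/7 - 720*(-1)/7) = 335*(-600/7 - 120/7*(-6)) = 335*(-600/7 + 720/7) = 335*(120/7) = 40200/7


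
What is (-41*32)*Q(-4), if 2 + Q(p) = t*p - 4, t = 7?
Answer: 44608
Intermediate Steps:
Q(p) = -6 + 7*p (Q(p) = -2 + (7*p - 4) = -2 + (-4 + 7*p) = -6 + 7*p)
(-41*32)*Q(-4) = (-41*32)*(-6 + 7*(-4)) = -1312*(-6 - 28) = -1312*(-34) = 44608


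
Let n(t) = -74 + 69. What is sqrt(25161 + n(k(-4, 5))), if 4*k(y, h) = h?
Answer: 2*sqrt(6289) ≈ 158.61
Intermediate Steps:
k(y, h) = h/4
n(t) = -5
sqrt(25161 + n(k(-4, 5))) = sqrt(25161 - 5) = sqrt(25156) = 2*sqrt(6289)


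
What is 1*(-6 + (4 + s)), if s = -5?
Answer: -7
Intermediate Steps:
1*(-6 + (4 + s)) = 1*(-6 + (4 - 5)) = 1*(-6 - 1) = 1*(-7) = -7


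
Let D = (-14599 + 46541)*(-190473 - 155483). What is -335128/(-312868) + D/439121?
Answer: -864302244882162/34346727257 ≈ -25164.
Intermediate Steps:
D = -11050526552 (D = 31942*(-345956) = -11050526552)
-335128/(-312868) + D/439121 = -335128/(-312868) - 11050526552/439121 = -335128*(-1/312868) - 11050526552*1/439121 = 83782/78217 - 11050526552/439121 = -864302244882162/34346727257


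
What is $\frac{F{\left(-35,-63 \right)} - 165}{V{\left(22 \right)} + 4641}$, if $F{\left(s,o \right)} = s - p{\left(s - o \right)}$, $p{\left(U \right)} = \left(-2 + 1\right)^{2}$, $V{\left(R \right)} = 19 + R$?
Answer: $- \frac{201}{4682} \approx -0.04293$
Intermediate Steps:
$p{\left(U \right)} = 1$ ($p{\left(U \right)} = \left(-1\right)^{2} = 1$)
$F{\left(s,o \right)} = -1 + s$ ($F{\left(s,o \right)} = s - 1 = -1 + s$)
$\frac{F{\left(-35,-63 \right)} - 165}{V{\left(22 \right)} + 4641} = \frac{\left(-1 - 35\right) - 165}{\left(19 + 22\right) + 4641} = \frac{-36 - 165}{41 + 4641} = - \frac{201}{4682}$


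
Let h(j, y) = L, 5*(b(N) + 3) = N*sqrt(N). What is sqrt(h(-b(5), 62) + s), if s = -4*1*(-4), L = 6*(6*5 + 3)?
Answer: sqrt(214) ≈ 14.629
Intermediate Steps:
L = 198 (L = 6*(30 + 3) = 6*33 = 198)
b(N) = -3 + N**(3/2)/5 (b(N) = -3 + (N*sqrt(N))/5 = -3 + N**(3/2)/5)
h(j, y) = 198
s = 16 (s = -4*(-4) = 16)
sqrt(h(-b(5), 62) + s) = sqrt(198 + 16) = sqrt(214)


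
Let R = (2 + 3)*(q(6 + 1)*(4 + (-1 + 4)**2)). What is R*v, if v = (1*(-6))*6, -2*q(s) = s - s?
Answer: 0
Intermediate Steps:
q(s) = 0 (q(s) = -(s - s)/2 = -1/2*0 = 0)
v = -36 (v = -6*6 = -36)
R = 0 (R = (2 + 3)*(0*(4 + (-1 + 4)**2)) = 5*(0*(4 + 3**2)) = 5*(0*(4 + 9)) = 5*(0*13) = 5*0 = 0)
R*v = 0*(-36) = 0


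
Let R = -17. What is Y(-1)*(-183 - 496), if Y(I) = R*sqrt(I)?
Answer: 11543*I ≈ 11543.0*I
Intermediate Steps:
Y(I) = -17*sqrt(I)
Y(-1)*(-183 - 496) = (-17*I)*(-183 - 496) = -17*I*(-679) = 11543*I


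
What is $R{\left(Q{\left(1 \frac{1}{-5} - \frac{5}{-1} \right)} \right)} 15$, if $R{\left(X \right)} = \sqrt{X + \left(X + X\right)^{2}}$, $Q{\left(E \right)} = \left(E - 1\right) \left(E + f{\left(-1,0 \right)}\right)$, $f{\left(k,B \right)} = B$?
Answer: $\frac{258 \sqrt{114}}{5} \approx 550.94$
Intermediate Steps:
$Q{\left(E \right)} = E \left(-1 + E\right)$ ($Q{\left(E \right)} = \left(E - 1\right) \left(E + 0\right) = \left(-1 + E\right) E = E \left(-1 + E\right)$)
$R{\left(X \right)} = \sqrt{X + 4 X^{2}}$ ($R{\left(X \right)} = \sqrt{X + \left(2 X\right)^{2}} = \sqrt{X + 4 X^{2}}$)
$R{\left(Q{\left(1 \frac{1}{-5} - \frac{5}{-1} \right)} \right)} 15 = \sqrt{\left(1 \frac{1}{-5} - \frac{5}{-1}\right) \left(-1 + \left(1 \frac{1}{-5} - \frac{5}{-1}\right)\right) \left(1 + 4 \left(1 \frac{1}{-5} - \frac{5}{-1}\right) \left(-1 + \left(1 \frac{1}{-5} - \frac{5}{-1}\right)\right)\right)} 15 = \sqrt{\left(1 \left(- \frac{1}{5}\right) - -5\right) \left(-1 + \left(1 \left(- \frac{1}{5}\right) - -5\right)\right) \left(1 + 4 \left(1 \left(- \frac{1}{5}\right) - -5\right) \left(-1 + \left(1 \left(- \frac{1}{5}\right) - -5\right)\right)\right)} 15 = \sqrt{\left(- \frac{1}{5} + 5\right) \left(-1 + \left(- \frac{1}{5} + 5\right)\right) \left(1 + 4 \left(- \frac{1}{5} + 5\right) \left(-1 + \left(- \frac{1}{5} + 5\right)\right)\right)} 15 = \sqrt{\frac{24 \left(-1 + \frac{24}{5}\right)}{5} \left(1 + 4 \frac{24 \left(-1 + \frac{24}{5}\right)}{5}\right)} 15 = \sqrt{\frac{24}{5} \cdot \frac{19}{5} \left(1 + 4 \cdot \frac{24}{5} \cdot \frac{19}{5}\right)} 15 = \sqrt{\frac{456 \left(1 + 4 \cdot \frac{456}{25}\right)}{25}} \cdot 15 = \sqrt{\frac{456 \left(1 + \frac{1824}{25}\right)}{25}} \cdot 15 = \sqrt{\frac{456}{25} \cdot \frac{1849}{25}} \cdot 15 = \sqrt{\frac{843144}{625}} \cdot 15 = \frac{86 \sqrt{114}}{25} \cdot 15 = \frac{258 \sqrt{114}}{5}$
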